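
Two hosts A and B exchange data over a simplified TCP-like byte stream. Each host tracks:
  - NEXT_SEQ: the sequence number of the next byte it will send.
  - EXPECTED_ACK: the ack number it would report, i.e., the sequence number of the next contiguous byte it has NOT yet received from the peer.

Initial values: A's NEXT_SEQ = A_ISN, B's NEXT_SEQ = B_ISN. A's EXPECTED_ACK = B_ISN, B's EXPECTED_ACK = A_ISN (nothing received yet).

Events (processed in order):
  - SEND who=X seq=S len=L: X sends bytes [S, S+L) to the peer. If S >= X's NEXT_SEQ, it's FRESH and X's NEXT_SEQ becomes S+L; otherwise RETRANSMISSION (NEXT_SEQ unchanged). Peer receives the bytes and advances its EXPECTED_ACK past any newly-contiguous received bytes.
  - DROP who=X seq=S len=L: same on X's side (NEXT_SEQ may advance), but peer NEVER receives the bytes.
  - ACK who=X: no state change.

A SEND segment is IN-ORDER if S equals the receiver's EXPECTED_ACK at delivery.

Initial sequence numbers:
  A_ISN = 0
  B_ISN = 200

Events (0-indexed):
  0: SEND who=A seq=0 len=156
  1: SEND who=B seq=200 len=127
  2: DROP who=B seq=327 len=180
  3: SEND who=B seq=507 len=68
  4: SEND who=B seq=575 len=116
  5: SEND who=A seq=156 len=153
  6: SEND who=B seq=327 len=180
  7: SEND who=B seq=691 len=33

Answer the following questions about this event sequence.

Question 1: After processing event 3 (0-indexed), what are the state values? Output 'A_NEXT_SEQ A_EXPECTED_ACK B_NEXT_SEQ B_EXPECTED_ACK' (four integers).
After event 0: A_seq=156 A_ack=200 B_seq=200 B_ack=156
After event 1: A_seq=156 A_ack=327 B_seq=327 B_ack=156
After event 2: A_seq=156 A_ack=327 B_seq=507 B_ack=156
After event 3: A_seq=156 A_ack=327 B_seq=575 B_ack=156

156 327 575 156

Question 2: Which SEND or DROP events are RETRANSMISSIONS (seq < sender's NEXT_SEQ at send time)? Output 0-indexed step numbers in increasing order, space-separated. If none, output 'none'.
Step 0: SEND seq=0 -> fresh
Step 1: SEND seq=200 -> fresh
Step 2: DROP seq=327 -> fresh
Step 3: SEND seq=507 -> fresh
Step 4: SEND seq=575 -> fresh
Step 5: SEND seq=156 -> fresh
Step 6: SEND seq=327 -> retransmit
Step 7: SEND seq=691 -> fresh

Answer: 6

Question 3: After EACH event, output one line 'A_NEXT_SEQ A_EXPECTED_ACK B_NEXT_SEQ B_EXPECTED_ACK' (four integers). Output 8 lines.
156 200 200 156
156 327 327 156
156 327 507 156
156 327 575 156
156 327 691 156
309 327 691 309
309 691 691 309
309 724 724 309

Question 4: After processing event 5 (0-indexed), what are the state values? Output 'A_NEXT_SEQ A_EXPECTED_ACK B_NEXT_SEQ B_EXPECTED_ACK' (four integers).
After event 0: A_seq=156 A_ack=200 B_seq=200 B_ack=156
After event 1: A_seq=156 A_ack=327 B_seq=327 B_ack=156
After event 2: A_seq=156 A_ack=327 B_seq=507 B_ack=156
After event 3: A_seq=156 A_ack=327 B_seq=575 B_ack=156
After event 4: A_seq=156 A_ack=327 B_seq=691 B_ack=156
After event 5: A_seq=309 A_ack=327 B_seq=691 B_ack=309

309 327 691 309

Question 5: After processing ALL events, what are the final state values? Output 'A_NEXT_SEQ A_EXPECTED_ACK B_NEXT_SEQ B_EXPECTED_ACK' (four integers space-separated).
Answer: 309 724 724 309

Derivation:
After event 0: A_seq=156 A_ack=200 B_seq=200 B_ack=156
After event 1: A_seq=156 A_ack=327 B_seq=327 B_ack=156
After event 2: A_seq=156 A_ack=327 B_seq=507 B_ack=156
After event 3: A_seq=156 A_ack=327 B_seq=575 B_ack=156
After event 4: A_seq=156 A_ack=327 B_seq=691 B_ack=156
After event 5: A_seq=309 A_ack=327 B_seq=691 B_ack=309
After event 6: A_seq=309 A_ack=691 B_seq=691 B_ack=309
After event 7: A_seq=309 A_ack=724 B_seq=724 B_ack=309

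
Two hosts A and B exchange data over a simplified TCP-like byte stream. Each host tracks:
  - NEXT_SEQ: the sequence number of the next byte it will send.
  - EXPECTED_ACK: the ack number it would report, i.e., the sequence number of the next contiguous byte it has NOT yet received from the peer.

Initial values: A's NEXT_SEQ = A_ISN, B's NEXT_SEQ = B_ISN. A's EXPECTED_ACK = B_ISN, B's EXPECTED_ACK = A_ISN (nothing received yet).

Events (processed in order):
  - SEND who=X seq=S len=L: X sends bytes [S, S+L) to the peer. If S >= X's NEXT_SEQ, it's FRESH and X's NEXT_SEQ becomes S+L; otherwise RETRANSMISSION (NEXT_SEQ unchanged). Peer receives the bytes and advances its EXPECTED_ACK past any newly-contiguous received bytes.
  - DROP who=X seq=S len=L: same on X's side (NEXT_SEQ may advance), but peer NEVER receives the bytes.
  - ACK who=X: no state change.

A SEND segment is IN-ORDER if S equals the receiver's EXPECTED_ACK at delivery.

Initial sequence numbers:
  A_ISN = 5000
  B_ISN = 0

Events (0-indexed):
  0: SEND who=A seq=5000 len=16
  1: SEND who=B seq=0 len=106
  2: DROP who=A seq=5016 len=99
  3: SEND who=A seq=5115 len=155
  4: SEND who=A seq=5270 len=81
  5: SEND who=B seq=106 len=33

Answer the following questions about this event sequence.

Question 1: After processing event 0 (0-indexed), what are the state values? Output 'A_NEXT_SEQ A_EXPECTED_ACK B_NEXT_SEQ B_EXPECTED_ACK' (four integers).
After event 0: A_seq=5016 A_ack=0 B_seq=0 B_ack=5016

5016 0 0 5016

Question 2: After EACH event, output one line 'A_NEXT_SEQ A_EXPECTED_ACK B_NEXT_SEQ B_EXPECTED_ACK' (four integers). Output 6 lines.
5016 0 0 5016
5016 106 106 5016
5115 106 106 5016
5270 106 106 5016
5351 106 106 5016
5351 139 139 5016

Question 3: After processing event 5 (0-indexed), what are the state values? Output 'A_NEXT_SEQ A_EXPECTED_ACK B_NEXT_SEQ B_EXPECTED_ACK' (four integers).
After event 0: A_seq=5016 A_ack=0 B_seq=0 B_ack=5016
After event 1: A_seq=5016 A_ack=106 B_seq=106 B_ack=5016
After event 2: A_seq=5115 A_ack=106 B_seq=106 B_ack=5016
After event 3: A_seq=5270 A_ack=106 B_seq=106 B_ack=5016
After event 4: A_seq=5351 A_ack=106 B_seq=106 B_ack=5016
After event 5: A_seq=5351 A_ack=139 B_seq=139 B_ack=5016

5351 139 139 5016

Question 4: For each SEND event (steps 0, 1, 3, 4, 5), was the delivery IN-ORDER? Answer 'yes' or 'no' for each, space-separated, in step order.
Step 0: SEND seq=5000 -> in-order
Step 1: SEND seq=0 -> in-order
Step 3: SEND seq=5115 -> out-of-order
Step 4: SEND seq=5270 -> out-of-order
Step 5: SEND seq=106 -> in-order

Answer: yes yes no no yes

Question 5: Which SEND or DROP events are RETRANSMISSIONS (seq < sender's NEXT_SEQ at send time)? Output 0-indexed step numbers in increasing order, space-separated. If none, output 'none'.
Step 0: SEND seq=5000 -> fresh
Step 1: SEND seq=0 -> fresh
Step 2: DROP seq=5016 -> fresh
Step 3: SEND seq=5115 -> fresh
Step 4: SEND seq=5270 -> fresh
Step 5: SEND seq=106 -> fresh

Answer: none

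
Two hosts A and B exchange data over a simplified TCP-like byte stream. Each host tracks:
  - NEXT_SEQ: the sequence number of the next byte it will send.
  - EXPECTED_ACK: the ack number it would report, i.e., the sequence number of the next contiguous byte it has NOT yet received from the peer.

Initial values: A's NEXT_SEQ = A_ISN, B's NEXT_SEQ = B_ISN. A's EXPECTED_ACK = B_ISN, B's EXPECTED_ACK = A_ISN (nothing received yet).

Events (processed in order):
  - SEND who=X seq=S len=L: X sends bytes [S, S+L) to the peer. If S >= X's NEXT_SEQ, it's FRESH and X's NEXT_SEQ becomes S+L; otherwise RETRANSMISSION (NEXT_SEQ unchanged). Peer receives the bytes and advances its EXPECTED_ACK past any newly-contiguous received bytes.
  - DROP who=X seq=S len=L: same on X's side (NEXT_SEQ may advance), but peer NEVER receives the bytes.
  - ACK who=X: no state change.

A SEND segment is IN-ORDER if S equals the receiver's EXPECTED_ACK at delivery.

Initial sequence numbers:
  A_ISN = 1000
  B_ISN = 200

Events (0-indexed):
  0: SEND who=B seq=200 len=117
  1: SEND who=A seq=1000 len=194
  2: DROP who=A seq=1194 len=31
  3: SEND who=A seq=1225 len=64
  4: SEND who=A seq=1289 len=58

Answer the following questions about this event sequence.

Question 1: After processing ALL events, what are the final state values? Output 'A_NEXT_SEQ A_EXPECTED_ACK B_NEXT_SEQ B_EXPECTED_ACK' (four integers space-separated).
After event 0: A_seq=1000 A_ack=317 B_seq=317 B_ack=1000
After event 1: A_seq=1194 A_ack=317 B_seq=317 B_ack=1194
After event 2: A_seq=1225 A_ack=317 B_seq=317 B_ack=1194
After event 3: A_seq=1289 A_ack=317 B_seq=317 B_ack=1194
After event 4: A_seq=1347 A_ack=317 B_seq=317 B_ack=1194

Answer: 1347 317 317 1194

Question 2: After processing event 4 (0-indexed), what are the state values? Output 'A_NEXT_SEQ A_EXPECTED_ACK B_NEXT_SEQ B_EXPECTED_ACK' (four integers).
After event 0: A_seq=1000 A_ack=317 B_seq=317 B_ack=1000
After event 1: A_seq=1194 A_ack=317 B_seq=317 B_ack=1194
After event 2: A_seq=1225 A_ack=317 B_seq=317 B_ack=1194
After event 3: A_seq=1289 A_ack=317 B_seq=317 B_ack=1194
After event 4: A_seq=1347 A_ack=317 B_seq=317 B_ack=1194

1347 317 317 1194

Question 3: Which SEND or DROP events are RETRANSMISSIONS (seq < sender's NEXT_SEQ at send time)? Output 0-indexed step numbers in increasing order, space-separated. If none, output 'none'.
Step 0: SEND seq=200 -> fresh
Step 1: SEND seq=1000 -> fresh
Step 2: DROP seq=1194 -> fresh
Step 3: SEND seq=1225 -> fresh
Step 4: SEND seq=1289 -> fresh

Answer: none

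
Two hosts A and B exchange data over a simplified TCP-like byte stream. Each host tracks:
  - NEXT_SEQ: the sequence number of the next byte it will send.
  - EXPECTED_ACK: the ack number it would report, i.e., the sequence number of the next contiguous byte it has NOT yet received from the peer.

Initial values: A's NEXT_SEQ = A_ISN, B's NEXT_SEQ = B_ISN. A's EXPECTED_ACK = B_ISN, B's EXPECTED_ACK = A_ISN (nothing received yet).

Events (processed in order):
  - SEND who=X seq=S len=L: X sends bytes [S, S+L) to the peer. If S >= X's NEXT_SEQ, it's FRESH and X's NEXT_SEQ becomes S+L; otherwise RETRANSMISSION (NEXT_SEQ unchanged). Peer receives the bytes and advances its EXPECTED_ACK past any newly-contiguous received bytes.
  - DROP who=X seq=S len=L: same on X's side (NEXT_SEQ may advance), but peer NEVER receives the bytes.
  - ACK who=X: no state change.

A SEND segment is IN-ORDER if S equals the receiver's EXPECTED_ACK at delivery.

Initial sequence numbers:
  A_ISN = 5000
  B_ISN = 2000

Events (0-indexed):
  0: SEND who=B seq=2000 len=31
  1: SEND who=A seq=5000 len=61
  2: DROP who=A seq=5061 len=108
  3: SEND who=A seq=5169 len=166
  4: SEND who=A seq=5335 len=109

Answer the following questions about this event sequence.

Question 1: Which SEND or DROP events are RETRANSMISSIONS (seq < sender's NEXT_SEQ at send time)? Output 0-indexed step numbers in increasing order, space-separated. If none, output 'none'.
Step 0: SEND seq=2000 -> fresh
Step 1: SEND seq=5000 -> fresh
Step 2: DROP seq=5061 -> fresh
Step 3: SEND seq=5169 -> fresh
Step 4: SEND seq=5335 -> fresh

Answer: none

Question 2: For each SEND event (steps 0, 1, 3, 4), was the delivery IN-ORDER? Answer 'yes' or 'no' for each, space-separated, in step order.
Answer: yes yes no no

Derivation:
Step 0: SEND seq=2000 -> in-order
Step 1: SEND seq=5000 -> in-order
Step 3: SEND seq=5169 -> out-of-order
Step 4: SEND seq=5335 -> out-of-order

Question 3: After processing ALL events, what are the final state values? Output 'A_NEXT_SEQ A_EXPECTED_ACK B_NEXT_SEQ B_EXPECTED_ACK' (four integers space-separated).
Answer: 5444 2031 2031 5061

Derivation:
After event 0: A_seq=5000 A_ack=2031 B_seq=2031 B_ack=5000
After event 1: A_seq=5061 A_ack=2031 B_seq=2031 B_ack=5061
After event 2: A_seq=5169 A_ack=2031 B_seq=2031 B_ack=5061
After event 3: A_seq=5335 A_ack=2031 B_seq=2031 B_ack=5061
After event 4: A_seq=5444 A_ack=2031 B_seq=2031 B_ack=5061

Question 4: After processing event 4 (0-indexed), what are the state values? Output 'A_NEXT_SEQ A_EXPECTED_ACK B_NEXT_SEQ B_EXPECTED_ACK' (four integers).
After event 0: A_seq=5000 A_ack=2031 B_seq=2031 B_ack=5000
After event 1: A_seq=5061 A_ack=2031 B_seq=2031 B_ack=5061
After event 2: A_seq=5169 A_ack=2031 B_seq=2031 B_ack=5061
After event 3: A_seq=5335 A_ack=2031 B_seq=2031 B_ack=5061
After event 4: A_seq=5444 A_ack=2031 B_seq=2031 B_ack=5061

5444 2031 2031 5061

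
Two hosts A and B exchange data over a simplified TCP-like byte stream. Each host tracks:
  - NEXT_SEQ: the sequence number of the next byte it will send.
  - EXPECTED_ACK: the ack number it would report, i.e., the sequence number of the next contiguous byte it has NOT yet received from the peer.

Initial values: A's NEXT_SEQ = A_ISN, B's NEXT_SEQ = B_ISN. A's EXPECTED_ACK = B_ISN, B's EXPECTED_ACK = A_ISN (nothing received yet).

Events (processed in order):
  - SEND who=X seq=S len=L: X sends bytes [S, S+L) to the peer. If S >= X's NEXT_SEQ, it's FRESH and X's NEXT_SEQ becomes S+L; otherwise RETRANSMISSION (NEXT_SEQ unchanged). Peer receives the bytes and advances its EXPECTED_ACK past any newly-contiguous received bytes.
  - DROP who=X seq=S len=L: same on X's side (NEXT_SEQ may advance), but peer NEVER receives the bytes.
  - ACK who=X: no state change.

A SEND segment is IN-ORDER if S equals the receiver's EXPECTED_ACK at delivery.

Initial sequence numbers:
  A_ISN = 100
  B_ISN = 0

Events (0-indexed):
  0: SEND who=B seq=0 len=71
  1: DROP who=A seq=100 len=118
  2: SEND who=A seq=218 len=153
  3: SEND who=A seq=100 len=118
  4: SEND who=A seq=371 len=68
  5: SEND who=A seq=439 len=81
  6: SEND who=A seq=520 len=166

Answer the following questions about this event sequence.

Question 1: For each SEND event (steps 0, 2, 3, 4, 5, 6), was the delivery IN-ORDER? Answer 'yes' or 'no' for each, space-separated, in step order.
Answer: yes no yes yes yes yes

Derivation:
Step 0: SEND seq=0 -> in-order
Step 2: SEND seq=218 -> out-of-order
Step 3: SEND seq=100 -> in-order
Step 4: SEND seq=371 -> in-order
Step 5: SEND seq=439 -> in-order
Step 6: SEND seq=520 -> in-order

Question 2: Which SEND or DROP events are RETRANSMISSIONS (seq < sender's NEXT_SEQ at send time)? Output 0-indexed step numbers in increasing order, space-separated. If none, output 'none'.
Answer: 3

Derivation:
Step 0: SEND seq=0 -> fresh
Step 1: DROP seq=100 -> fresh
Step 2: SEND seq=218 -> fresh
Step 3: SEND seq=100 -> retransmit
Step 4: SEND seq=371 -> fresh
Step 5: SEND seq=439 -> fresh
Step 6: SEND seq=520 -> fresh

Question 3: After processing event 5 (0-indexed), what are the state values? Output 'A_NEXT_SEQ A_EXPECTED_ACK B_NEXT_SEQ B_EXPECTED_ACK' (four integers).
After event 0: A_seq=100 A_ack=71 B_seq=71 B_ack=100
After event 1: A_seq=218 A_ack=71 B_seq=71 B_ack=100
After event 2: A_seq=371 A_ack=71 B_seq=71 B_ack=100
After event 3: A_seq=371 A_ack=71 B_seq=71 B_ack=371
After event 4: A_seq=439 A_ack=71 B_seq=71 B_ack=439
After event 5: A_seq=520 A_ack=71 B_seq=71 B_ack=520

520 71 71 520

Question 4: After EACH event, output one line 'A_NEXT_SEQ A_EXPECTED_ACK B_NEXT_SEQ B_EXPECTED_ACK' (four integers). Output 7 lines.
100 71 71 100
218 71 71 100
371 71 71 100
371 71 71 371
439 71 71 439
520 71 71 520
686 71 71 686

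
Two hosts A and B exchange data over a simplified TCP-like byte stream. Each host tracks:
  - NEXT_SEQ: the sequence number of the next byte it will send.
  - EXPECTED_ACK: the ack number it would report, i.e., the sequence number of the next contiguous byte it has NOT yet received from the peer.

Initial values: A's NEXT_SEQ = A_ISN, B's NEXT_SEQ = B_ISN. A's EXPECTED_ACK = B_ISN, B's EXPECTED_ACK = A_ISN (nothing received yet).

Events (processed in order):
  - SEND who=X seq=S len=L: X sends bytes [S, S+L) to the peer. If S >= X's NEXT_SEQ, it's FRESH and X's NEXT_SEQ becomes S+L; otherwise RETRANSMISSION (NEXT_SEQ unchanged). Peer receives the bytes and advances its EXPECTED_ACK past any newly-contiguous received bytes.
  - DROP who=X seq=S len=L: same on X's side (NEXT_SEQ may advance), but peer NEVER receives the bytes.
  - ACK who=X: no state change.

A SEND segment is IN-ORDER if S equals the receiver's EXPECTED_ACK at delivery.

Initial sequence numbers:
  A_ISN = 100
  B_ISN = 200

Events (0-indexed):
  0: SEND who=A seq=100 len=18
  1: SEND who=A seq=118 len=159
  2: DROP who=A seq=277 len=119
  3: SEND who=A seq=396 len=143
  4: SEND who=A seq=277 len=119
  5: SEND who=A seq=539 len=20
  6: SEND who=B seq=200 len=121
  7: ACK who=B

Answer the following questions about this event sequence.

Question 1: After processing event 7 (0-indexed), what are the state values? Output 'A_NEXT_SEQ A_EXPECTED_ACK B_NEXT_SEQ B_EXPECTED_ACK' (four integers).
After event 0: A_seq=118 A_ack=200 B_seq=200 B_ack=118
After event 1: A_seq=277 A_ack=200 B_seq=200 B_ack=277
After event 2: A_seq=396 A_ack=200 B_seq=200 B_ack=277
After event 3: A_seq=539 A_ack=200 B_seq=200 B_ack=277
After event 4: A_seq=539 A_ack=200 B_seq=200 B_ack=539
After event 5: A_seq=559 A_ack=200 B_seq=200 B_ack=559
After event 6: A_seq=559 A_ack=321 B_seq=321 B_ack=559
After event 7: A_seq=559 A_ack=321 B_seq=321 B_ack=559

559 321 321 559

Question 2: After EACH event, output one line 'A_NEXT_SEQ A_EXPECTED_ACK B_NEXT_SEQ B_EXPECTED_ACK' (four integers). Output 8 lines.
118 200 200 118
277 200 200 277
396 200 200 277
539 200 200 277
539 200 200 539
559 200 200 559
559 321 321 559
559 321 321 559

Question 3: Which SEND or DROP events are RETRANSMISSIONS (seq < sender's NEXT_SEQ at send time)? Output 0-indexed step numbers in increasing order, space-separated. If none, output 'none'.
Step 0: SEND seq=100 -> fresh
Step 1: SEND seq=118 -> fresh
Step 2: DROP seq=277 -> fresh
Step 3: SEND seq=396 -> fresh
Step 4: SEND seq=277 -> retransmit
Step 5: SEND seq=539 -> fresh
Step 6: SEND seq=200 -> fresh

Answer: 4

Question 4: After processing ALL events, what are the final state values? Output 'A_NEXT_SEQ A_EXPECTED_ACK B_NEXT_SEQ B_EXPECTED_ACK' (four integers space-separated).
Answer: 559 321 321 559

Derivation:
After event 0: A_seq=118 A_ack=200 B_seq=200 B_ack=118
After event 1: A_seq=277 A_ack=200 B_seq=200 B_ack=277
After event 2: A_seq=396 A_ack=200 B_seq=200 B_ack=277
After event 3: A_seq=539 A_ack=200 B_seq=200 B_ack=277
After event 4: A_seq=539 A_ack=200 B_seq=200 B_ack=539
After event 5: A_seq=559 A_ack=200 B_seq=200 B_ack=559
After event 6: A_seq=559 A_ack=321 B_seq=321 B_ack=559
After event 7: A_seq=559 A_ack=321 B_seq=321 B_ack=559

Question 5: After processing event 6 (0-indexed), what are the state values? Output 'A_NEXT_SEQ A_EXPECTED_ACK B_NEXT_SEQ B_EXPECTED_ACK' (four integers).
After event 0: A_seq=118 A_ack=200 B_seq=200 B_ack=118
After event 1: A_seq=277 A_ack=200 B_seq=200 B_ack=277
After event 2: A_seq=396 A_ack=200 B_seq=200 B_ack=277
After event 3: A_seq=539 A_ack=200 B_seq=200 B_ack=277
After event 4: A_seq=539 A_ack=200 B_seq=200 B_ack=539
After event 5: A_seq=559 A_ack=200 B_seq=200 B_ack=559
After event 6: A_seq=559 A_ack=321 B_seq=321 B_ack=559

559 321 321 559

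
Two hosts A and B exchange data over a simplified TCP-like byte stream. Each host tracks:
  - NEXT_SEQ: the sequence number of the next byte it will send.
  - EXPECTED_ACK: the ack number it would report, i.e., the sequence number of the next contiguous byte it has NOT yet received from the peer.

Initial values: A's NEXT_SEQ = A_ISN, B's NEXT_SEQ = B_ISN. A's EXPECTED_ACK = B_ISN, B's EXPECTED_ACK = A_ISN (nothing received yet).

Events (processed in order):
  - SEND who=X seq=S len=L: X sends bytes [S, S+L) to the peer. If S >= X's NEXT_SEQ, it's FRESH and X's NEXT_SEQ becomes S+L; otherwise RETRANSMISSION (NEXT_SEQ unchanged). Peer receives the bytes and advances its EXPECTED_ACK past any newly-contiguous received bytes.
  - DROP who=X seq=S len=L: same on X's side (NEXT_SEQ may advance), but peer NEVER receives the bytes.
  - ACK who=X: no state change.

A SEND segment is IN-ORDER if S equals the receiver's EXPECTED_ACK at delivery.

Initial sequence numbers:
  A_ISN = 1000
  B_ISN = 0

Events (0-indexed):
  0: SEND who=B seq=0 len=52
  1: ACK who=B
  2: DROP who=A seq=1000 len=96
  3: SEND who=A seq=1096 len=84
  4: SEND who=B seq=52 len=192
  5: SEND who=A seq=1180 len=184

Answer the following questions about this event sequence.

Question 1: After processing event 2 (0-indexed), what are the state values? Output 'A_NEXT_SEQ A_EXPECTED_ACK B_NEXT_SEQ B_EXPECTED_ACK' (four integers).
After event 0: A_seq=1000 A_ack=52 B_seq=52 B_ack=1000
After event 1: A_seq=1000 A_ack=52 B_seq=52 B_ack=1000
After event 2: A_seq=1096 A_ack=52 B_seq=52 B_ack=1000

1096 52 52 1000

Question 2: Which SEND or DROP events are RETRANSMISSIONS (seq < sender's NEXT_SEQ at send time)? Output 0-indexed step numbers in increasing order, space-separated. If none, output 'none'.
Step 0: SEND seq=0 -> fresh
Step 2: DROP seq=1000 -> fresh
Step 3: SEND seq=1096 -> fresh
Step 4: SEND seq=52 -> fresh
Step 5: SEND seq=1180 -> fresh

Answer: none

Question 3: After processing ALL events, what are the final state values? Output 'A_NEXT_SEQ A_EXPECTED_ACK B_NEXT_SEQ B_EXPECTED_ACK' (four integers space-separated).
After event 0: A_seq=1000 A_ack=52 B_seq=52 B_ack=1000
After event 1: A_seq=1000 A_ack=52 B_seq=52 B_ack=1000
After event 2: A_seq=1096 A_ack=52 B_seq=52 B_ack=1000
After event 3: A_seq=1180 A_ack=52 B_seq=52 B_ack=1000
After event 4: A_seq=1180 A_ack=244 B_seq=244 B_ack=1000
After event 5: A_seq=1364 A_ack=244 B_seq=244 B_ack=1000

Answer: 1364 244 244 1000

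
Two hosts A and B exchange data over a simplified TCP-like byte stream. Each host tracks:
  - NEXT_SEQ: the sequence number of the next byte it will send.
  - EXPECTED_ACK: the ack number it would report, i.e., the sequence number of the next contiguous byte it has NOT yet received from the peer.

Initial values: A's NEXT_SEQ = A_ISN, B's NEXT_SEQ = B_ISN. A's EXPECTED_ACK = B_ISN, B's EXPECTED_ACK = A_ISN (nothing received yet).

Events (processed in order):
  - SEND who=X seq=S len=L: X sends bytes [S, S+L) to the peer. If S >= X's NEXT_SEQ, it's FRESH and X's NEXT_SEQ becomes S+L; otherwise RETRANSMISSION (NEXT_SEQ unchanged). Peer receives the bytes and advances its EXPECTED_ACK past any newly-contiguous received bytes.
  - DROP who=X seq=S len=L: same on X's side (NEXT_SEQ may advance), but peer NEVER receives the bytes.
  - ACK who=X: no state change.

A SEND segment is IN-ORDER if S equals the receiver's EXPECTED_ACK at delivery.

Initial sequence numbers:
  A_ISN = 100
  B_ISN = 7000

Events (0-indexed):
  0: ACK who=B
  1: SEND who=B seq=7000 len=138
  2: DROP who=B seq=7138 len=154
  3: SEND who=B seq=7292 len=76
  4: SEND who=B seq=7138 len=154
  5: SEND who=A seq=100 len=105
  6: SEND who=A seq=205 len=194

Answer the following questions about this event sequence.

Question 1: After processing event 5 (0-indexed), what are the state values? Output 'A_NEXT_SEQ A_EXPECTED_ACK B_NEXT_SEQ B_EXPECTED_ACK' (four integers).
After event 0: A_seq=100 A_ack=7000 B_seq=7000 B_ack=100
After event 1: A_seq=100 A_ack=7138 B_seq=7138 B_ack=100
After event 2: A_seq=100 A_ack=7138 B_seq=7292 B_ack=100
After event 3: A_seq=100 A_ack=7138 B_seq=7368 B_ack=100
After event 4: A_seq=100 A_ack=7368 B_seq=7368 B_ack=100
After event 5: A_seq=205 A_ack=7368 B_seq=7368 B_ack=205

205 7368 7368 205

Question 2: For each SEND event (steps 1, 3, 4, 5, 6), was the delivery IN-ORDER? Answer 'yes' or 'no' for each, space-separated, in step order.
Step 1: SEND seq=7000 -> in-order
Step 3: SEND seq=7292 -> out-of-order
Step 4: SEND seq=7138 -> in-order
Step 5: SEND seq=100 -> in-order
Step 6: SEND seq=205 -> in-order

Answer: yes no yes yes yes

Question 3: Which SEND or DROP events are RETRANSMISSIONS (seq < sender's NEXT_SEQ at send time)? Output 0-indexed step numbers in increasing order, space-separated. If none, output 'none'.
Answer: 4

Derivation:
Step 1: SEND seq=7000 -> fresh
Step 2: DROP seq=7138 -> fresh
Step 3: SEND seq=7292 -> fresh
Step 4: SEND seq=7138 -> retransmit
Step 5: SEND seq=100 -> fresh
Step 6: SEND seq=205 -> fresh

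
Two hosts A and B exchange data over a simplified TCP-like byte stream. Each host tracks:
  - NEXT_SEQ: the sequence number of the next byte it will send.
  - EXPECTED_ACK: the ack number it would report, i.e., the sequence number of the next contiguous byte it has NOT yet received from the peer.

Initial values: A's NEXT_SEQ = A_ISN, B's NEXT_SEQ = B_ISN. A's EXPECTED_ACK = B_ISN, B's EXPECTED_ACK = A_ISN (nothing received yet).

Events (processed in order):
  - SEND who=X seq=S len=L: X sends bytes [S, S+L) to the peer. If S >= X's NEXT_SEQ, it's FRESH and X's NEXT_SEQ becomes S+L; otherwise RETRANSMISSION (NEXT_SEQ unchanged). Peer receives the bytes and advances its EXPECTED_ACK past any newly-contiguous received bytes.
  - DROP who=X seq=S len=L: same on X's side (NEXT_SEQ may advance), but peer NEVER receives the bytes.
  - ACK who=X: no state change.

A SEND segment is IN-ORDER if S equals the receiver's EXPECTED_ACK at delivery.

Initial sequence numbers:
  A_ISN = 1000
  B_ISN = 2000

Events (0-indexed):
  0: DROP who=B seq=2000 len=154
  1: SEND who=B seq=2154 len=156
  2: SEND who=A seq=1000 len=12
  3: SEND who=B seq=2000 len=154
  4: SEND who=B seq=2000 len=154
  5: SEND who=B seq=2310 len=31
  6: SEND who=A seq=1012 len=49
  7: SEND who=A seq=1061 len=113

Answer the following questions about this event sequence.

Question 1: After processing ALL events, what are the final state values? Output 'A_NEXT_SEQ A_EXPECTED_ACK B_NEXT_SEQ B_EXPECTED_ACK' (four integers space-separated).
After event 0: A_seq=1000 A_ack=2000 B_seq=2154 B_ack=1000
After event 1: A_seq=1000 A_ack=2000 B_seq=2310 B_ack=1000
After event 2: A_seq=1012 A_ack=2000 B_seq=2310 B_ack=1012
After event 3: A_seq=1012 A_ack=2310 B_seq=2310 B_ack=1012
After event 4: A_seq=1012 A_ack=2310 B_seq=2310 B_ack=1012
After event 5: A_seq=1012 A_ack=2341 B_seq=2341 B_ack=1012
After event 6: A_seq=1061 A_ack=2341 B_seq=2341 B_ack=1061
After event 7: A_seq=1174 A_ack=2341 B_seq=2341 B_ack=1174

Answer: 1174 2341 2341 1174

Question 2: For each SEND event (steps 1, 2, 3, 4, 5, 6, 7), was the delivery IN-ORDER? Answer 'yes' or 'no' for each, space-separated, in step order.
Step 1: SEND seq=2154 -> out-of-order
Step 2: SEND seq=1000 -> in-order
Step 3: SEND seq=2000 -> in-order
Step 4: SEND seq=2000 -> out-of-order
Step 5: SEND seq=2310 -> in-order
Step 6: SEND seq=1012 -> in-order
Step 7: SEND seq=1061 -> in-order

Answer: no yes yes no yes yes yes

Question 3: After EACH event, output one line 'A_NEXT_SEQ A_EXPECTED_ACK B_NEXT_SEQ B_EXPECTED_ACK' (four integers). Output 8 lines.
1000 2000 2154 1000
1000 2000 2310 1000
1012 2000 2310 1012
1012 2310 2310 1012
1012 2310 2310 1012
1012 2341 2341 1012
1061 2341 2341 1061
1174 2341 2341 1174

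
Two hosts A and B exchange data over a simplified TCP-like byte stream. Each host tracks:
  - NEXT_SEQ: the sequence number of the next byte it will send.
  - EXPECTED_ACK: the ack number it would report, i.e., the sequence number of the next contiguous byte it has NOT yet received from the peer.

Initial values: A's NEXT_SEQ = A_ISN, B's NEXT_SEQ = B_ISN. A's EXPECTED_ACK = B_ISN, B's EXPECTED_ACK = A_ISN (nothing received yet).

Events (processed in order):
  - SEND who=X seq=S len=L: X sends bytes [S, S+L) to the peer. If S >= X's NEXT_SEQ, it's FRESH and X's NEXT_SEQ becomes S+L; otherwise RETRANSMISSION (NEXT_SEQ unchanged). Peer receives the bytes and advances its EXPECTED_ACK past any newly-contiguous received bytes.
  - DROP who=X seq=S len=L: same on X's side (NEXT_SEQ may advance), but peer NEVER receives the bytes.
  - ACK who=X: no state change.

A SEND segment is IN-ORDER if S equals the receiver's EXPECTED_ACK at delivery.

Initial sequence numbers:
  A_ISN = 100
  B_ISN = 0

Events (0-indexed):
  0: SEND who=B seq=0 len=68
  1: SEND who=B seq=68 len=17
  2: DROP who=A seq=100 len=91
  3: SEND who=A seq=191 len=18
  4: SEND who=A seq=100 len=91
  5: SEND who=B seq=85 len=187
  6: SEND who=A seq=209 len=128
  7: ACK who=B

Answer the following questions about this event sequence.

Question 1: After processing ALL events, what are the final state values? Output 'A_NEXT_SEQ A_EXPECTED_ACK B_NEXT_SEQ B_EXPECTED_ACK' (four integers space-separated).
After event 0: A_seq=100 A_ack=68 B_seq=68 B_ack=100
After event 1: A_seq=100 A_ack=85 B_seq=85 B_ack=100
After event 2: A_seq=191 A_ack=85 B_seq=85 B_ack=100
After event 3: A_seq=209 A_ack=85 B_seq=85 B_ack=100
After event 4: A_seq=209 A_ack=85 B_seq=85 B_ack=209
After event 5: A_seq=209 A_ack=272 B_seq=272 B_ack=209
After event 6: A_seq=337 A_ack=272 B_seq=272 B_ack=337
After event 7: A_seq=337 A_ack=272 B_seq=272 B_ack=337

Answer: 337 272 272 337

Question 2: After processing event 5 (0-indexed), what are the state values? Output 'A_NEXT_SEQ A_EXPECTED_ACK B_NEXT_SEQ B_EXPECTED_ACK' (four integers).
After event 0: A_seq=100 A_ack=68 B_seq=68 B_ack=100
After event 1: A_seq=100 A_ack=85 B_seq=85 B_ack=100
After event 2: A_seq=191 A_ack=85 B_seq=85 B_ack=100
After event 3: A_seq=209 A_ack=85 B_seq=85 B_ack=100
After event 4: A_seq=209 A_ack=85 B_seq=85 B_ack=209
After event 5: A_seq=209 A_ack=272 B_seq=272 B_ack=209

209 272 272 209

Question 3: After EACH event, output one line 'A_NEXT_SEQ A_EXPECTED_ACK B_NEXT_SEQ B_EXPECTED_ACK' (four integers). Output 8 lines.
100 68 68 100
100 85 85 100
191 85 85 100
209 85 85 100
209 85 85 209
209 272 272 209
337 272 272 337
337 272 272 337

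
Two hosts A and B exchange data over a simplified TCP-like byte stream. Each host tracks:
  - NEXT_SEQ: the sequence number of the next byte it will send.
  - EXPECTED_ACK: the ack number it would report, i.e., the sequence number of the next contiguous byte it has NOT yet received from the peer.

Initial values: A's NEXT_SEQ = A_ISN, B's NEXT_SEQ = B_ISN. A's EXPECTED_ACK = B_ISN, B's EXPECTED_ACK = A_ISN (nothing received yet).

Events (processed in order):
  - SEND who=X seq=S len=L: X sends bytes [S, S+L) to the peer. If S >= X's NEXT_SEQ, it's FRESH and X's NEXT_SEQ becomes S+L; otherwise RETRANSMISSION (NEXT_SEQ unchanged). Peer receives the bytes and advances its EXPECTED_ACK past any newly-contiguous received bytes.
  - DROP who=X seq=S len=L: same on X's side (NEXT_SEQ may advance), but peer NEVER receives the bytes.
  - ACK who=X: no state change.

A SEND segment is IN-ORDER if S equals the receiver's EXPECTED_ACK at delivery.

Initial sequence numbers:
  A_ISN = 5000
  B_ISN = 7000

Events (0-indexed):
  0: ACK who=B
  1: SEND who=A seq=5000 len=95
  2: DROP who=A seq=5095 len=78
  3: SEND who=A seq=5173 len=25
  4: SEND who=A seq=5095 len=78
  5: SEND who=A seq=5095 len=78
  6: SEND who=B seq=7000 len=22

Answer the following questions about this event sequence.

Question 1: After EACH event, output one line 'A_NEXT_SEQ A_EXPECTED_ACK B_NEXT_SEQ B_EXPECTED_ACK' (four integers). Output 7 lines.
5000 7000 7000 5000
5095 7000 7000 5095
5173 7000 7000 5095
5198 7000 7000 5095
5198 7000 7000 5198
5198 7000 7000 5198
5198 7022 7022 5198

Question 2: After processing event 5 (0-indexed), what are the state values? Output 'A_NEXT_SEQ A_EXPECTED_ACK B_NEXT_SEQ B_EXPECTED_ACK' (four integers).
After event 0: A_seq=5000 A_ack=7000 B_seq=7000 B_ack=5000
After event 1: A_seq=5095 A_ack=7000 B_seq=7000 B_ack=5095
After event 2: A_seq=5173 A_ack=7000 B_seq=7000 B_ack=5095
After event 3: A_seq=5198 A_ack=7000 B_seq=7000 B_ack=5095
After event 4: A_seq=5198 A_ack=7000 B_seq=7000 B_ack=5198
After event 5: A_seq=5198 A_ack=7000 B_seq=7000 B_ack=5198

5198 7000 7000 5198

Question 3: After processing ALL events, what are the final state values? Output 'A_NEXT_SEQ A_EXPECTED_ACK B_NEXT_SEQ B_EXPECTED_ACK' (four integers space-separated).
After event 0: A_seq=5000 A_ack=7000 B_seq=7000 B_ack=5000
After event 1: A_seq=5095 A_ack=7000 B_seq=7000 B_ack=5095
After event 2: A_seq=5173 A_ack=7000 B_seq=7000 B_ack=5095
After event 3: A_seq=5198 A_ack=7000 B_seq=7000 B_ack=5095
After event 4: A_seq=5198 A_ack=7000 B_seq=7000 B_ack=5198
After event 5: A_seq=5198 A_ack=7000 B_seq=7000 B_ack=5198
After event 6: A_seq=5198 A_ack=7022 B_seq=7022 B_ack=5198

Answer: 5198 7022 7022 5198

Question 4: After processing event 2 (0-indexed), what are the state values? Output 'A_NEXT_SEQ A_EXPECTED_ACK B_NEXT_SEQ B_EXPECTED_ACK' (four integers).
After event 0: A_seq=5000 A_ack=7000 B_seq=7000 B_ack=5000
After event 1: A_seq=5095 A_ack=7000 B_seq=7000 B_ack=5095
After event 2: A_seq=5173 A_ack=7000 B_seq=7000 B_ack=5095

5173 7000 7000 5095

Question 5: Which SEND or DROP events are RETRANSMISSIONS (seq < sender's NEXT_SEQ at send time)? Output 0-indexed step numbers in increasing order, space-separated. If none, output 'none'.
Step 1: SEND seq=5000 -> fresh
Step 2: DROP seq=5095 -> fresh
Step 3: SEND seq=5173 -> fresh
Step 4: SEND seq=5095 -> retransmit
Step 5: SEND seq=5095 -> retransmit
Step 6: SEND seq=7000 -> fresh

Answer: 4 5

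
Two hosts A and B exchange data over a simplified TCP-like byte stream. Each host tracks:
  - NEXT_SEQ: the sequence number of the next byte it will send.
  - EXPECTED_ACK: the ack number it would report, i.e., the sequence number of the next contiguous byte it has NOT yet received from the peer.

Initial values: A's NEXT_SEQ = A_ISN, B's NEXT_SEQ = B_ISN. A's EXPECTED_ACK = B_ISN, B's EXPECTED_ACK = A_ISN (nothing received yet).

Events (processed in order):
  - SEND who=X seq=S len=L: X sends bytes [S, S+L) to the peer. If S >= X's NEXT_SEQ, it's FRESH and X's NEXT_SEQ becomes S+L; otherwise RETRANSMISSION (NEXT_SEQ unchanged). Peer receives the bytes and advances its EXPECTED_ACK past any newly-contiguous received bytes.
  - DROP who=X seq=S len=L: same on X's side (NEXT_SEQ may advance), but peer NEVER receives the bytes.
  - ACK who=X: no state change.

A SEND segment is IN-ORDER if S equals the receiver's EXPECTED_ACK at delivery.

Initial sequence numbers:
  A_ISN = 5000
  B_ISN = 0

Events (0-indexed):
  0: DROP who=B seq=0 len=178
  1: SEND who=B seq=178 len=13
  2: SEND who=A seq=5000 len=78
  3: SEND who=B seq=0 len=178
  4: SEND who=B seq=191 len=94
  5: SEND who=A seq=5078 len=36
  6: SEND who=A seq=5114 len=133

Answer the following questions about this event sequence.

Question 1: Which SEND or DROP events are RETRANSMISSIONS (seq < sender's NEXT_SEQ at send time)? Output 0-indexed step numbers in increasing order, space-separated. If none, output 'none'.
Step 0: DROP seq=0 -> fresh
Step 1: SEND seq=178 -> fresh
Step 2: SEND seq=5000 -> fresh
Step 3: SEND seq=0 -> retransmit
Step 4: SEND seq=191 -> fresh
Step 5: SEND seq=5078 -> fresh
Step 6: SEND seq=5114 -> fresh

Answer: 3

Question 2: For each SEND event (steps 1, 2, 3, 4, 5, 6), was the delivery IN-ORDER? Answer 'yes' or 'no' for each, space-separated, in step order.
Answer: no yes yes yes yes yes

Derivation:
Step 1: SEND seq=178 -> out-of-order
Step 2: SEND seq=5000 -> in-order
Step 3: SEND seq=0 -> in-order
Step 4: SEND seq=191 -> in-order
Step 5: SEND seq=5078 -> in-order
Step 6: SEND seq=5114 -> in-order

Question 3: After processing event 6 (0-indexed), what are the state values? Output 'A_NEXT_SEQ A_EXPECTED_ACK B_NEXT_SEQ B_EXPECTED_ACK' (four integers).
After event 0: A_seq=5000 A_ack=0 B_seq=178 B_ack=5000
After event 1: A_seq=5000 A_ack=0 B_seq=191 B_ack=5000
After event 2: A_seq=5078 A_ack=0 B_seq=191 B_ack=5078
After event 3: A_seq=5078 A_ack=191 B_seq=191 B_ack=5078
After event 4: A_seq=5078 A_ack=285 B_seq=285 B_ack=5078
After event 5: A_seq=5114 A_ack=285 B_seq=285 B_ack=5114
After event 6: A_seq=5247 A_ack=285 B_seq=285 B_ack=5247

5247 285 285 5247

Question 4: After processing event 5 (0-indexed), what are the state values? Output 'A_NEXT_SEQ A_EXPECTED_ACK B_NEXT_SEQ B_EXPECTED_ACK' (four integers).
After event 0: A_seq=5000 A_ack=0 B_seq=178 B_ack=5000
After event 1: A_seq=5000 A_ack=0 B_seq=191 B_ack=5000
After event 2: A_seq=5078 A_ack=0 B_seq=191 B_ack=5078
After event 3: A_seq=5078 A_ack=191 B_seq=191 B_ack=5078
After event 4: A_seq=5078 A_ack=285 B_seq=285 B_ack=5078
After event 5: A_seq=5114 A_ack=285 B_seq=285 B_ack=5114

5114 285 285 5114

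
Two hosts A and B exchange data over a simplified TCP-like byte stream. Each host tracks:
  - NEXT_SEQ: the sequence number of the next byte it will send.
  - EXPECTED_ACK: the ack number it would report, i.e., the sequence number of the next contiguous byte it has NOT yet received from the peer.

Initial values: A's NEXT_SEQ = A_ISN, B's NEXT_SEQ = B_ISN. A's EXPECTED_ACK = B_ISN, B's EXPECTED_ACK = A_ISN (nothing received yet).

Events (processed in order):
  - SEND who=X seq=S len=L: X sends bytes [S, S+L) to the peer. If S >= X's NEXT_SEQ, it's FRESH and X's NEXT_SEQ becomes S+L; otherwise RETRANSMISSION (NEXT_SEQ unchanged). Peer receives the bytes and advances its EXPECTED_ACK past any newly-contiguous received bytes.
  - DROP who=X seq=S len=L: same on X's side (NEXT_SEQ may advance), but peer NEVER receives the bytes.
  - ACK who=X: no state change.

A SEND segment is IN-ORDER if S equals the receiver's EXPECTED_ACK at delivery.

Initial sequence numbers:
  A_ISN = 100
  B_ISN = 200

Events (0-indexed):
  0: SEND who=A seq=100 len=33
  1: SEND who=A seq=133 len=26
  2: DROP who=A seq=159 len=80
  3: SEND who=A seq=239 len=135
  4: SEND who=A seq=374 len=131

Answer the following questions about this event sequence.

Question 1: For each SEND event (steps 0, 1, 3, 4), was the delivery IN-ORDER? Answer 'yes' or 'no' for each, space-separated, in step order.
Answer: yes yes no no

Derivation:
Step 0: SEND seq=100 -> in-order
Step 1: SEND seq=133 -> in-order
Step 3: SEND seq=239 -> out-of-order
Step 4: SEND seq=374 -> out-of-order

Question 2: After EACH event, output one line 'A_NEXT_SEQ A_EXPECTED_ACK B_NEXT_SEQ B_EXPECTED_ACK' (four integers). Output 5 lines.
133 200 200 133
159 200 200 159
239 200 200 159
374 200 200 159
505 200 200 159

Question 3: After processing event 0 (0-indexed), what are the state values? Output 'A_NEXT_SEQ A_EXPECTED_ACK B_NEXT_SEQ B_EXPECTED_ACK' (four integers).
After event 0: A_seq=133 A_ack=200 B_seq=200 B_ack=133

133 200 200 133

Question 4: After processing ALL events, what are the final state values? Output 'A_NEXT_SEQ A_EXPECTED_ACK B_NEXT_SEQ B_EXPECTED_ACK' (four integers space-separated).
Answer: 505 200 200 159

Derivation:
After event 0: A_seq=133 A_ack=200 B_seq=200 B_ack=133
After event 1: A_seq=159 A_ack=200 B_seq=200 B_ack=159
After event 2: A_seq=239 A_ack=200 B_seq=200 B_ack=159
After event 3: A_seq=374 A_ack=200 B_seq=200 B_ack=159
After event 4: A_seq=505 A_ack=200 B_seq=200 B_ack=159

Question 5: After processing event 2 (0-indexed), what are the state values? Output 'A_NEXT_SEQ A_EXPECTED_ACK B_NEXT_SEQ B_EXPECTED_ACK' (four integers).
After event 0: A_seq=133 A_ack=200 B_seq=200 B_ack=133
After event 1: A_seq=159 A_ack=200 B_seq=200 B_ack=159
After event 2: A_seq=239 A_ack=200 B_seq=200 B_ack=159

239 200 200 159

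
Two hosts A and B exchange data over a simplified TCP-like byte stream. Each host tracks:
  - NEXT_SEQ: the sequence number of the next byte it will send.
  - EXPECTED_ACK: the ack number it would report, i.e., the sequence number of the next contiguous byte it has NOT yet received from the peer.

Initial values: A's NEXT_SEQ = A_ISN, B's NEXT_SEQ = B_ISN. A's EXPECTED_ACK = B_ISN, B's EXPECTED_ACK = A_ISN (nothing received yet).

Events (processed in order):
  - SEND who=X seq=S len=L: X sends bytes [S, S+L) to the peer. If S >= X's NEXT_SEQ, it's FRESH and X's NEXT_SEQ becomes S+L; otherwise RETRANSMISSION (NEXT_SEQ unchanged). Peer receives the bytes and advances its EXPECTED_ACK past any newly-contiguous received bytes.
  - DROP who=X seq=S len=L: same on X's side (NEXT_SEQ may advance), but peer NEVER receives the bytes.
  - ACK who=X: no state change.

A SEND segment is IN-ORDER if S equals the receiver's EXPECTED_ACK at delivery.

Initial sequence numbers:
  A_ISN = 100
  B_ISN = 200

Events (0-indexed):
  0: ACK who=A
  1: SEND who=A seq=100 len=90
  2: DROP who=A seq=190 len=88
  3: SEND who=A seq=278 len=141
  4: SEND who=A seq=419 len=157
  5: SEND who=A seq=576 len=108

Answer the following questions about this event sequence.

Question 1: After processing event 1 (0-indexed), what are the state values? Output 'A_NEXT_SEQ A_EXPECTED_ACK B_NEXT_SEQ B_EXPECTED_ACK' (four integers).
After event 0: A_seq=100 A_ack=200 B_seq=200 B_ack=100
After event 1: A_seq=190 A_ack=200 B_seq=200 B_ack=190

190 200 200 190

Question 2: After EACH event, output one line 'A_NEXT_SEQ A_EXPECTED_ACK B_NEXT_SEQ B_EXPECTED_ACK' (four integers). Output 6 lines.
100 200 200 100
190 200 200 190
278 200 200 190
419 200 200 190
576 200 200 190
684 200 200 190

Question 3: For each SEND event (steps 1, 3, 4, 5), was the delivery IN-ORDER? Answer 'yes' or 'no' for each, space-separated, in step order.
Answer: yes no no no

Derivation:
Step 1: SEND seq=100 -> in-order
Step 3: SEND seq=278 -> out-of-order
Step 4: SEND seq=419 -> out-of-order
Step 5: SEND seq=576 -> out-of-order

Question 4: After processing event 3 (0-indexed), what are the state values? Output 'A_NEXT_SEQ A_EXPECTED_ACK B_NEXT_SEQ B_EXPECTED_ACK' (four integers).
After event 0: A_seq=100 A_ack=200 B_seq=200 B_ack=100
After event 1: A_seq=190 A_ack=200 B_seq=200 B_ack=190
After event 2: A_seq=278 A_ack=200 B_seq=200 B_ack=190
After event 3: A_seq=419 A_ack=200 B_seq=200 B_ack=190

419 200 200 190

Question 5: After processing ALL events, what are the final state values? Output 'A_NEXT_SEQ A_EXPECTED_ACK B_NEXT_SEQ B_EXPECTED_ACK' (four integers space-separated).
After event 0: A_seq=100 A_ack=200 B_seq=200 B_ack=100
After event 1: A_seq=190 A_ack=200 B_seq=200 B_ack=190
After event 2: A_seq=278 A_ack=200 B_seq=200 B_ack=190
After event 3: A_seq=419 A_ack=200 B_seq=200 B_ack=190
After event 4: A_seq=576 A_ack=200 B_seq=200 B_ack=190
After event 5: A_seq=684 A_ack=200 B_seq=200 B_ack=190

Answer: 684 200 200 190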